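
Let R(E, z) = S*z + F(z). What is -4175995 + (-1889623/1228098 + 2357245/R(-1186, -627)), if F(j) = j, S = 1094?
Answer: -21339843346087807/5110115778 ≈ -4.1760e+6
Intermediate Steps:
R(E, z) = 1095*z (R(E, z) = 1094*z + z = 1095*z)
-4175995 + (-1889623/1228098 + 2357245/R(-1186, -627)) = -4175995 + (-1889623/1228098 + 2357245/((1095*(-627)))) = -4175995 + (-1889623*1/1228098 + 2357245/(-686565)) = -4175995 + (-1889623/1228098 + 2357245*(-1/686565)) = -4175995 + (-1889623/1228098 - 42859/12483) = -4175995 - 25407738697/5110115778 = -21339843346087807/5110115778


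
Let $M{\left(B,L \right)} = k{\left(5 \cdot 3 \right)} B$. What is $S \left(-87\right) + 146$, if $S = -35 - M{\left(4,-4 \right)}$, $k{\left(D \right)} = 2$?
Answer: $3887$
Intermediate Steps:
$M{\left(B,L \right)} = 2 B$
$S = -43$ ($S = -35 - 2 \cdot 4 = -35 - 8 = -43$)
$S \left(-87\right) + 146 = \left(-43\right) \left(-87\right) + 146 = 3741 + 146 = 3887$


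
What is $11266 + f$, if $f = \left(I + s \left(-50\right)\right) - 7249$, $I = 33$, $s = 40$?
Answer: $2050$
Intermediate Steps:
$f = -9216$ ($f = \left(33 + 40 \left(-50\right)\right) - 7249 = \left(33 - 2000\right) - 7249 = -1967 - 7249 = -9216$)
$11266 + f = 11266 - 9216 = 2050$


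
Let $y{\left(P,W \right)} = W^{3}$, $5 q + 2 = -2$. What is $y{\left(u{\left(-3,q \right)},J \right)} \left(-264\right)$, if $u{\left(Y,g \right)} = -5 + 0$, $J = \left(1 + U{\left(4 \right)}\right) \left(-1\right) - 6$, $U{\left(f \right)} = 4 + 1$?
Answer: $456192$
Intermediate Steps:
$U{\left(f \right)} = 5$
$J = -12$ ($J = \left(1 + 5\right) \left(-1\right) - 6 = 6 \left(-1\right) - 6 = -6 - 6 = -12$)
$q = - \frac{4}{5}$ ($q = - \frac{2}{5} + \frac{1}{5} \left(-2\right) = - \frac{2}{5} - \frac{2}{5} = - \frac{4}{5} \approx -0.8$)
$u{\left(Y,g \right)} = -5$
$y{\left(u{\left(-3,q \right)},J \right)} \left(-264\right) = \left(-12\right)^{3} \left(-264\right) = \left(-1728\right) \left(-264\right) = 456192$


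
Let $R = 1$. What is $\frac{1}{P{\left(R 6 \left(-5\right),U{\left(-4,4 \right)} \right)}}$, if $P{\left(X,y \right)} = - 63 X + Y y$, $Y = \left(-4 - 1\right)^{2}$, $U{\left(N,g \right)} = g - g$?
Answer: $\frac{1}{1890} \approx 0.0005291$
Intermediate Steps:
$U{\left(N,g \right)} = 0$
$Y = 25$ ($Y = \left(-5\right)^{2} = 25$)
$P{\left(X,y \right)} = - 63 X + 25 y$
$\frac{1}{P{\left(R 6 \left(-5\right),U{\left(-4,4 \right)} \right)}} = \frac{1}{- 63 \cdot 1 \cdot 6 \left(-5\right) + 25 \cdot 0} = \frac{1}{- 63 \cdot 6 \left(-5\right) + 0} = \frac{1}{\left(-63\right) \left(-30\right) + 0} = \frac{1}{1890 + 0} = \frac{1}{1890}$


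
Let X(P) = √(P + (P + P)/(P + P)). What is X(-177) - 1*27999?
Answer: -27999 + 4*I*√11 ≈ -27999.0 + 13.266*I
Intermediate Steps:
X(P) = √(1 + P) (X(P) = √(P + (2*P)/((2*P))) = √(P + (2*P)*(1/(2*P))) = √(P + 1) = √(1 + P))
X(-177) - 1*27999 = √(1 - 177) - 1*27999 = √(-176) - 27999 = 4*I*√11 - 27999 = -27999 + 4*I*√11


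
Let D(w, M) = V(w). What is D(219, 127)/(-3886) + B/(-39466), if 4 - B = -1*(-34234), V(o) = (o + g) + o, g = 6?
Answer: 4124817/5477317 ≈ 0.75307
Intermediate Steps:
V(o) = 6 + 2*o (V(o) = (o + 6) + o = (6 + o) + o = 6 + 2*o)
D(w, M) = 6 + 2*w
B = -34230 (B = 4 - (-1)*(-34234) = 4 - 1*34234 = 4 - 34234 = -34230)
D(219, 127)/(-3886) + B/(-39466) = (6 + 2*219)/(-3886) - 34230/(-39466) = (6 + 438)*(-1/3886) - 34230*(-1/39466) = 444*(-1/3886) + 2445/2819 = -222/1943 + 2445/2819 = 4124817/5477317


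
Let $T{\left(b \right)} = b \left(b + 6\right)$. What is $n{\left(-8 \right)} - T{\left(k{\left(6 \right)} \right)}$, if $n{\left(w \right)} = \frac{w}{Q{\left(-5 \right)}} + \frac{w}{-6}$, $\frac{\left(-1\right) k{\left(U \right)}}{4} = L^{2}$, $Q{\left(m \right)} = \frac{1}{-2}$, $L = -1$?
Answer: $\frac{76}{3} \approx 25.333$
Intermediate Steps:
$Q{\left(m \right)} = - \frac{1}{2}$
$k{\left(U \right)} = -4$ ($k{\left(U \right)} = - 4 \left(-1\right)^{2} = \left(-4\right) 1 = -4$)
$n{\left(w \right)} = - \frac{13 w}{6}$ ($n{\left(w \right)} = \frac{w}{- \frac{1}{2}} + \frac{w}{-6} = w \left(-2\right) + w \left(- \frac{1}{6}\right) = - 2 w - \frac{w}{6} = - \frac{13 w}{6}$)
$T{\left(b \right)} = b \left(6 + b\right)$
$n{\left(-8 \right)} - T{\left(k{\left(6 \right)} \right)} = \left(- \frac{13}{6}\right) \left(-8\right) - - 4 \left(6 - 4\right) = \frac{52}{3} - \left(-4\right) 2 = \frac{52}{3} - -8 = \frac{52}{3} + 8 = \frac{76}{3}$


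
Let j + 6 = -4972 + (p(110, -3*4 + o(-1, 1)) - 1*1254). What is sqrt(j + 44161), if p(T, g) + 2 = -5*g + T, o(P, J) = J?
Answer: 2*sqrt(9523) ≈ 195.17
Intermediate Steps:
p(T, g) = -2 + T - 5*g (p(T, g) = -2 + (-5*g + T) = -2 + (T - 5*g) = -2 + T - 5*g)
j = -6069 (j = -6 + (-4972 + ((-2 + 110 - 5*(-3*4 + 1)) - 1*1254)) = -6 + (-4972 + ((-2 + 110 - 5*(-12 + 1)) - 1254)) = -6 + (-4972 + ((-2 + 110 - 5*(-11)) - 1254)) = -6 + (-4972 + ((-2 + 110 + 55) - 1254)) = -6 + (-4972 + (163 - 1254)) = -6 + (-4972 - 1091) = -6 - 6063 = -6069)
sqrt(j + 44161) = sqrt(-6069 + 44161) = sqrt(38092) = 2*sqrt(9523)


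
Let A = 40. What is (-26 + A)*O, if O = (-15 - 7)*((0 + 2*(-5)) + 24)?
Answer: -4312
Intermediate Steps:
O = -308 (O = -22*((0 - 10) + 24) = -22*(-10 + 24) = -22*14 = -308)
(-26 + A)*O = (-26 + 40)*(-308) = 14*(-308) = -4312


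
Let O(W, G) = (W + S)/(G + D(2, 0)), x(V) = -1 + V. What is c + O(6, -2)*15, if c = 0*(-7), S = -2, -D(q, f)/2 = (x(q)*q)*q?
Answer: -6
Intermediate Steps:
D(q, f) = -2*q²*(-1 + q) (D(q, f) = -2*(-1 + q)*q*q = -2*q*(-1 + q)*q = -2*q²*(-1 + q))
O(W, G) = (-2 + W)/(-8 + G) (O(W, G) = (W - 2)/(G + 2*2²*(1 - 1*2)) = (-2 + W)/(G + 2*4*(1 - 2)) = (-2 + W)/(G + 2*4*(-1)) = (-2 + W)/(G - 8) = (-2 + W)/(-8 + G))
c = 0
c + O(6, -2)*15 = 0 + ((-2 + 6)/(-8 - 2))*15 = 0 + (4/(-10))*15 = 0 - ⅒*4*15 = 0 - ⅖*15 = 0 - 6 = -6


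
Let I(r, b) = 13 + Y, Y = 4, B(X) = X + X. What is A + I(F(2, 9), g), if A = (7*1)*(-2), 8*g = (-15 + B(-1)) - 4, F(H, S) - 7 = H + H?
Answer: 3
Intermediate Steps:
B(X) = 2*X
F(H, S) = 7 + 2*H (F(H, S) = 7 + (H + H) = 7 + 2*H)
g = -21/8 (g = ((-15 + 2*(-1)) - 4)/8 = ((-15 - 2) - 4)/8 = (-17 - 4)/8 = (⅛)*(-21) = -21/8 ≈ -2.6250)
A = -14 (A = 7*(-2) = -14)
I(r, b) = 17 (I(r, b) = 13 + 4 = 17)
A + I(F(2, 9), g) = -14 + 17 = 3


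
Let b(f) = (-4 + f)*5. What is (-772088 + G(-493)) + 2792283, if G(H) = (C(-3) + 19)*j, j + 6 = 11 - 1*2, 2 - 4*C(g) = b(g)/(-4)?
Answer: 32323951/16 ≈ 2.0202e+6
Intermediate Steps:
b(f) = -20 + 5*f
C(g) = -3/4 + 5*g/16 (C(g) = 1/2 - (-20 + 5*g)/(4*(-4)) = 1/2 - (-20 + 5*g)*(-1)/(4*4) = 1/2 - (5 - 5*g/4)/4 = 1/2 + (-5/4 + 5*g/16) = -3/4 + 5*g/16)
j = 3 (j = -6 + (11 - 1*2) = -6 + (11 - 2) = -6 + 9 = 3)
G(H) = 831/16 (G(H) = ((-3/4 + (5/16)*(-3)) + 19)*3 = ((-3/4 - 15/16) + 19)*3 = (-27/16 + 19)*3 = (277/16)*3 = 831/16)
(-772088 + G(-493)) + 2792283 = (-772088 + 831/16) + 2792283 = -12352577/16 + 2792283 = 32323951/16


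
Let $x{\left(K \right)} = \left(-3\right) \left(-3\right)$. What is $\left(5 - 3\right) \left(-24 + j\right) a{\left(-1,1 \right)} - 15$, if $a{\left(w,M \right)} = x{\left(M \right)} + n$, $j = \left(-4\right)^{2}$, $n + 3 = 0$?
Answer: $-111$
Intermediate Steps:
$n = -3$ ($n = -3 + 0 = -3$)
$x{\left(K \right)} = 9$
$j = 16$
$a{\left(w,M \right)} = 6$ ($a{\left(w,M \right)} = 9 - 3 = 6$)
$\left(5 - 3\right) \left(-24 + j\right) a{\left(-1,1 \right)} - 15 = \left(5 - 3\right) \left(-24 + 16\right) 6 - 15 = 2 \left(-8\right) 6 - 15 = \left(-16\right) 6 - 15 = -96 - 15 = -111$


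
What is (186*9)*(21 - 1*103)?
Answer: -137268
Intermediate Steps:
(186*9)*(21 - 1*103) = 1674*(21 - 103) = 1674*(-82) = -137268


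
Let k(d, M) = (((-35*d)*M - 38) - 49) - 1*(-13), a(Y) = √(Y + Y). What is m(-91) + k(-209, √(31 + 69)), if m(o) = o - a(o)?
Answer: 72985 - I*√182 ≈ 72985.0 - 13.491*I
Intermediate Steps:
a(Y) = √2*√Y (a(Y) = √(2*Y) = √2*√Y)
m(o) = o - √2*√o
k(d, M) = -74 - 35*M*d (k(d, M) = ((-35*M*d - 38) - 49) + 13 = ((-38 - 35*M*d) - 49) + 13 = (-87 - 35*M*d) + 13 = -74 - 35*M*d)
m(-91) + k(-209, √(31 + 69)) = (-91 - √2*√(-91)) + (-74 - 35*√(31 + 69)*(-209)) = (-91 - √2*I*√91) + (-74 - 35*√100*(-209)) = (-91 - I*√182) + (-74 - 35*10*(-209)) = (-91 - I*√182) + (-74 + 73150) = (-91 - I*√182) + 73076 = 72985 - I*√182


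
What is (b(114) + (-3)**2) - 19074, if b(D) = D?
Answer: -18951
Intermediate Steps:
(b(114) + (-3)**2) - 19074 = (114 + (-3)**2) - 19074 = (114 + 9) - 19074 = 123 - 19074 = -18951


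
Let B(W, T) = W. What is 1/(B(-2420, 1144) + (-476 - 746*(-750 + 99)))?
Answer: 1/482750 ≈ 2.0715e-6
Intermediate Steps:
1/(B(-2420, 1144) + (-476 - 746*(-750 + 99))) = 1/(-2420 + (-476 - 746*(-750 + 99))) = 1/(-2420 + (-476 - 746*(-651))) = 1/(-2420 + (-476 + 485646)) = 1/(-2420 + 485170) = 1/482750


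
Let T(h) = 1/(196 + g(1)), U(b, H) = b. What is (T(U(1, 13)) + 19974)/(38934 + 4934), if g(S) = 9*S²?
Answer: 4094671/8992940 ≈ 0.45532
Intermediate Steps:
T(h) = 1/205 (T(h) = 1/(196 + 9*1²) = 1/(196 + 9*1) = 1/(196 + 9) = 1/205)
(T(U(1, 13)) + 19974)/(38934 + 4934) = (1/205 + 19974)/(38934 + 4934) = (4094671/205)/43868 = (4094671/205)*(1/43868) = 4094671/8992940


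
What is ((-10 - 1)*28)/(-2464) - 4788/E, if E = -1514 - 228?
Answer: 20023/6968 ≈ 2.8736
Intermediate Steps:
E = -1742
((-10 - 1)*28)/(-2464) - 4788/E = ((-10 - 1)*28)/(-2464) - 4788/(-1742) = -11*28*(-1/2464) - 4788*(-1/1742) = -308*(-1/2464) + 2394/871 = ⅛ + 2394/871 = 20023/6968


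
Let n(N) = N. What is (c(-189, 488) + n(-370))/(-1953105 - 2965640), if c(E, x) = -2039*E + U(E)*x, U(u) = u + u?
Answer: -200537/4918745 ≈ -0.040770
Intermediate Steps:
U(u) = 2*u
c(E, x) = -2039*E + 2*E*x (c(E, x) = -2039*E + (2*E)*x = -2039*E + 2*E*x)
(c(-189, 488) + n(-370))/(-1953105 - 2965640) = (-189*(-2039 + 2*488) - 370)/(-1953105 - 2965640) = (-189*(-2039 + 976) - 370)/(-4918745) = (-189*(-1063) - 370)*(-1/4918745) = (200907 - 370)*(-1/4918745) = 200537*(-1/4918745) = -200537/4918745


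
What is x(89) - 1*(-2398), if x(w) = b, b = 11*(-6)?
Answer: 2332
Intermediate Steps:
b = -66
x(w) = -66
x(89) - 1*(-2398) = -66 - 1*(-2398) = -66 + 2398 = 2332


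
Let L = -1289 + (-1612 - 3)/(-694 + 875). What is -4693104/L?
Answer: 70787652/19577 ≈ 3615.9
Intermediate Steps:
L = -234924/181 (L = -1289 - 1615/181 = -234924/181 ≈ -1297.9)
-4693104/L = -4693104/(-234924/181) = -4693104*(-181)/234924 = -872*(-162357/39154) = 70787652/19577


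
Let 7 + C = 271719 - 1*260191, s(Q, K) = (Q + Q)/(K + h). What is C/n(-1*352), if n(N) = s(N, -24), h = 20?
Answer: 11521/176 ≈ 65.460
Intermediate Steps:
s(Q, K) = 2*Q/(20 + K) (s(Q, K) = (Q + Q)/(K + 20) = (2*Q)/(20 + K) = 2*Q/(20 + K))
n(N) = -N/2 (n(N) = 2*N/(20 - 24) = 2*N/(-4) = 2*N*(-¼) = -N/2)
C = 11521 (C = -7 + (271719 - 1*260191) = -7 + (271719 - 260191) = -7 + 11528 = 11521)
C/n(-1*352) = 11521/((-(-1)*352/2)) = 11521/((-½*(-352))) = 11521/176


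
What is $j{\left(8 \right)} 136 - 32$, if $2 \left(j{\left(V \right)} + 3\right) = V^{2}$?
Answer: $3912$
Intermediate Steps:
$j{\left(V \right)} = -3 + \frac{V^{2}}{2}$
$j{\left(8 \right)} 136 - 32 = \left(-3 + \frac{8^{2}}{2}\right) 136 - 32 = \left(-3 + \frac{1}{2} \cdot 64\right) 136 - 32 = \left(-3 + 32\right) 136 - 32 = 29 \cdot 136 - 32 = 3944 - 32 = 3912$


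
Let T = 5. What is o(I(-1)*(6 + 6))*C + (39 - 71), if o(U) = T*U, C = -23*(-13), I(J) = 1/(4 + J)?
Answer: 5948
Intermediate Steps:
C = 299
o(U) = 5*U
o(I(-1)*(6 + 6))*C + (39 - 71) = (5*((6 + 6)/(4 - 1)))*299 + (39 - 71) = (5*(12/3))*299 - 32 = (5*((⅓)*12))*299 - 32 = (5*4)*299 - 32 = 20*299 - 32 = 5980 - 32 = 5948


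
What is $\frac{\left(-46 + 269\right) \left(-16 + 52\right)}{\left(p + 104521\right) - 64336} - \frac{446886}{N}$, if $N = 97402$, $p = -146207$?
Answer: $- \frac{12040422687}{2581688711} \approx -4.6638$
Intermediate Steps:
$\frac{\left(-46 + 269\right) \left(-16 + 52\right)}{\left(p + 104521\right) - 64336} - \frac{446886}{N} = \frac{\left(-46 + 269\right) \left(-16 + 52\right)}{\left(-146207 + 104521\right) - 64336} - \frac{446886}{97402} = \frac{223 \cdot 36}{-41686 - 64336} - \frac{223443}{48701} = \frac{8028}{-106022} - \frac{223443}{48701} = 8028 \left(- \frac{1}{106022}\right) - \frac{223443}{48701} = - \frac{4014}{53011} - \frac{223443}{48701} = - \frac{12040422687}{2581688711}$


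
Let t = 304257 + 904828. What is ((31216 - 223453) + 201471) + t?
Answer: 1218319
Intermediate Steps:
t = 1209085
((31216 - 223453) + 201471) + t = ((31216 - 223453) + 201471) + 1209085 = (-192237 + 201471) + 1209085 = 9234 + 1209085 = 1218319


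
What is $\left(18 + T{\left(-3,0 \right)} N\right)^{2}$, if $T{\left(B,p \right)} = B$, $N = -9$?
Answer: $2025$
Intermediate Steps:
$\left(18 + T{\left(-3,0 \right)} N\right)^{2} = \left(18 - -27\right)^{2} = \left(18 + 27\right)^{2} = 45^{2} = 2025$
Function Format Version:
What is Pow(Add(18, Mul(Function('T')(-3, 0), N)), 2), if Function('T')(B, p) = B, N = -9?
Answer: 2025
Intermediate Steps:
Pow(Add(18, Mul(Function('T')(-3, 0), N)), 2) = Pow(Add(18, Mul(-3, -9)), 2) = Pow(Add(18, 27), 2) = Pow(45, 2) = 2025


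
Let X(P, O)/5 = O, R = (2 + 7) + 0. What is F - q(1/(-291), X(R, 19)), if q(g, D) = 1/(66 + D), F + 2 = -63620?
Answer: -10243143/161 ≈ -63622.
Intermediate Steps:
R = 9 (R = 9 + 0 = 9)
X(P, O) = 5*O
F = -63622 (F = -2 - 63620 = -63622)
F - q(1/(-291), X(R, 19)) = -63622 - 1/(66 + 5*19) = -63622 - 1/(66 + 95) = -63622 - 1/161 = -10243143/161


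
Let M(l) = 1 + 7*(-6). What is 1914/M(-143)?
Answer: -1914/41 ≈ -46.683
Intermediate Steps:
M(l) = -41 (M(l) = 1 - 42 = -41)
1914/M(-143) = 1914/(-41) = 1914*(-1/41) = -1914/41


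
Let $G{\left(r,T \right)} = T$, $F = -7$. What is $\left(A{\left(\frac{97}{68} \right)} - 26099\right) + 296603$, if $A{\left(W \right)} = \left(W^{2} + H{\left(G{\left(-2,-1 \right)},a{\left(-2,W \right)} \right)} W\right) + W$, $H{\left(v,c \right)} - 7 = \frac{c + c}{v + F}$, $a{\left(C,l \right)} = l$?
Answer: $\frac{5003481283}{18496} \approx 2.7052 \cdot 10^{5}$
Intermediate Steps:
$H{\left(v,c \right)} = 7 + \frac{2 c}{-7 + v}$ ($H{\left(v,c \right)} = 7 + \frac{c + c}{v - 7} = 7 + \frac{2 c}{-7 + v}$)
$A{\left(W \right)} = W + W^{2} + W \left(7 - \frac{W}{4}\right)$ ($A{\left(W \right)} = \left(W^{2} + \frac{-49 + 2 W + 7 \left(-1\right)}{-7 - 1} W\right) + W = \left(W^{2} + \frac{-49 + 2 W - 7}{-8} W\right) + W = \left(W^{2} + - \frac{-56 + 2 W}{8} W\right) + W = \left(W^{2} + \left(7 - \frac{W}{4}\right) W\right) + W = \left(W^{2} + W \left(7 - \frac{W}{4}\right)\right) + W = W + W^{2} + W \left(7 - \frac{W}{4}\right)$)
$\left(A{\left(\frac{97}{68} \right)} - 26099\right) + 296603 = \left(\frac{\frac{97}{68} \left(32 + 3 \cdot \frac{97}{68}\right)}{4} - 26099\right) + 296603 = \left(\frac{97 \cdot \frac{1}{68} \left(32 + 3 \cdot 97 \cdot \frac{1}{68}\right)}{4} - 26099\right) + 296603 = \left(\frac{1}{4} \cdot \frac{97}{68} \left(32 + 3 \cdot \frac{97}{68}\right) - 26099\right) + 296603 = \left(\frac{1}{4} \cdot \frac{97}{68} \left(32 + \frac{291}{68}\right) - 26099\right) + 296603 = \left(\frac{1}{4} \cdot \frac{97}{68} \cdot \frac{2467}{68} - 26099\right) + 296603 = \left(\frac{239299}{18496} - 26099\right) + 296603 = - \frac{482487805}{18496} + 296603 = \frac{5003481283}{18496}$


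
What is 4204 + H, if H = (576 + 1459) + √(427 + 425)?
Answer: 6239 + 2*√213 ≈ 6268.2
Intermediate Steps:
H = 2035 + 2*√213 (H = 2035 + √852 = 2035 + 2*√213 ≈ 2064.2)
4204 + H = 4204 + (2035 + 2*√213) = 6239 + 2*√213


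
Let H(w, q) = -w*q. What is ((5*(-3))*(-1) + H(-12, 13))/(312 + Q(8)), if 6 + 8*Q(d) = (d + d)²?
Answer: 684/1373 ≈ 0.49818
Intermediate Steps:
Q(d) = -¾ + d²/2 (Q(d) = -¾ + (d + d)²/8 = -¾ + (2*d)²/8 = -¾ + (4*d²)/8 = -¾ + d²/2)
H(w, q) = -q*w
((5*(-3))*(-1) + H(-12, 13))/(312 + Q(8)) = ((5*(-3))*(-1) - 1*13*(-12))/(312 + (-¾ + (½)*8²)) = (-15*(-1) + 156)/(312 + (-¾ + (½)*64)) = (15 + 156)/(312 + (-¾ + 32)) = 171/(312 + 125/4) = 171/(1373/4) = 171*(4/1373) = 684/1373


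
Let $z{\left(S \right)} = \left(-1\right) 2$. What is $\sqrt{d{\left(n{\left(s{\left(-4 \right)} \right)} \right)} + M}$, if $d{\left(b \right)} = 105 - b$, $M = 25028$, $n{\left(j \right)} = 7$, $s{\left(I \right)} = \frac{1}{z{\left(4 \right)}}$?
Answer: $\sqrt{25126} \approx 158.51$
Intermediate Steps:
$z{\left(S \right)} = -2$
$s{\left(I \right)} = - \frac{1}{2}$ ($s{\left(I \right)} = \frac{1}{-2} = - \frac{1}{2}$)
$\sqrt{d{\left(n{\left(s{\left(-4 \right)} \right)} \right)} + M} = \sqrt{\left(105 - 7\right) + 25028} = \sqrt{98 + 25028} = \sqrt{25126}$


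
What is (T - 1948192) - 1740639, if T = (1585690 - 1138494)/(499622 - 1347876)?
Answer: -1564533049135/424127 ≈ -3.6888e+6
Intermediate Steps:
T = -223598/424127 (T = 447196/(-848254) = 447196*(-1/848254) = -223598/424127 ≈ -0.52720)
(T - 1948192) - 1740639 = (-223598/424127 - 1948192) - 1740639 = -826281051982/424127 - 1740639 = -1564533049135/424127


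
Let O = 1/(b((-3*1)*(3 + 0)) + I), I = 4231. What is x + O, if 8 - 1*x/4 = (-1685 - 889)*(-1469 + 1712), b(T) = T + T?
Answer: 10540757481/4213 ≈ 2.5020e+6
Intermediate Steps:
b(T) = 2*T
O = 1/4213 (O = 1/(2*((-3*1)*(3 + 0)) + 4231) = 1/(2*(-3*3) + 4231) = 1/(2*(-9) + 4231) = 1/(-18 + 4231) = 1/4213 ≈ 0.00023736)
x = 2501960 (x = 32 - 4*(-1685 - 889)*(-1469 + 1712) = 32 - (-10296)*243 = 32 - 4*(-625482) = 32 + 2501928 = 2501960)
x + O = 2501960 + 1/4213 = 10540757481/4213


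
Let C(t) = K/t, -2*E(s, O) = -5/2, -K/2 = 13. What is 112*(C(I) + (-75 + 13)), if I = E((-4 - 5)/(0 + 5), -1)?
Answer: -46368/5 ≈ -9273.6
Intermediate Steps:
K = -26 (K = -2*13 = -26)
E(s, O) = 5/4 (E(s, O) = -(-5)/(2*2) = -½*(-5/2) = 5/4)
I = 5/4 ≈ 1.2500
C(t) = -26/t
112*(C(I) + (-75 + 13)) = 112*(-26/5/4 + (-75 + 13)) = 112*(-26*⅘ - 62) = 112*(-104/5 - 62) = 112*(-414/5) = -46368/5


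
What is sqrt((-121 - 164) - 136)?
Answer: I*sqrt(421) ≈ 20.518*I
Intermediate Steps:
sqrt((-121 - 164) - 136) = sqrt(-285 - 136) = sqrt(-421) = I*sqrt(421)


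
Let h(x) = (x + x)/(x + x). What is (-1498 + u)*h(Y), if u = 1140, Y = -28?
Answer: -358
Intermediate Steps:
h(x) = 1 (h(x) = (2*x)/((2*x)) = (2*x)*(1/(2*x)) = 1)
(-1498 + u)*h(Y) = (-1498 + 1140)*1 = -358*1 = -358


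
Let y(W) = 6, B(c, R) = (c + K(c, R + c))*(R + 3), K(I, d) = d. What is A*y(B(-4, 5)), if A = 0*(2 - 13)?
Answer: 0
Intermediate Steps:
B(c, R) = (3 + R)*(R + 2*c) (B(c, R) = (c + (R + c))*(R + 3) = (R + 2*c)*(3 + R) = (3 + R)*(R + 2*c))
A = 0 (A = 0*(-11) = 0)
A*y(B(-4, 5)) = 0*6 = 0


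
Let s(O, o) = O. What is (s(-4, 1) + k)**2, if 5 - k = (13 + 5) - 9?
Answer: 64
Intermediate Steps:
k = -4 (k = 5 - ((13 + 5) - 9) = 5 - (18 - 9) = 5 - 1*9 = 5 - 9 = -4)
(s(-4, 1) + k)**2 = (-4 - 4)**2 = (-8)**2 = 64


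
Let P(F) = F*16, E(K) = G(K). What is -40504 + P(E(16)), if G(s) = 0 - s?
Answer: -40760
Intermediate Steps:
G(s) = -s
E(K) = -K
P(F) = 16*F
-40504 + P(E(16)) = -40504 + 16*(-1*16) = -40504 + 16*(-16) = -40504 - 256 = -40760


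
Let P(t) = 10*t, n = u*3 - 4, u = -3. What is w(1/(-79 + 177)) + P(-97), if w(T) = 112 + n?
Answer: -871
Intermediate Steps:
n = -13 (n = -3*3 - 4 = -9 - 4 = -13)
w(T) = 99 (w(T) = 112 - 13 = 99)
w(1/(-79 + 177)) + P(-97) = 99 + 10*(-97) = 99 - 970 = -871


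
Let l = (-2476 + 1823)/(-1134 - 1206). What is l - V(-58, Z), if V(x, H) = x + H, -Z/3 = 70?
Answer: 627773/2340 ≈ 268.28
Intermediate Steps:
l = 653/2340 (l = -653/(-2340) = -653*(-1/2340) = 653/2340 ≈ 0.27906)
Z = -210 (Z = -3*70 = -210)
V(x, H) = H + x
l - V(-58, Z) = 653/2340 - (-210 - 58) = 653/2340 - 1*(-268) = 653/2340 + 268 = 627773/2340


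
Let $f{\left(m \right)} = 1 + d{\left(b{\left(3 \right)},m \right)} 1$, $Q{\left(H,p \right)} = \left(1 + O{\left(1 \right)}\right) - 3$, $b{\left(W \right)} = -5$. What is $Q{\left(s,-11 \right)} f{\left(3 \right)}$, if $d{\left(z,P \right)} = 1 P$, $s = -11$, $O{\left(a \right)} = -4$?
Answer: $-24$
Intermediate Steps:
$d{\left(z,P \right)} = P$
$Q{\left(H,p \right)} = -6$ ($Q{\left(H,p \right)} = \left(1 - 4\right) - 3 = -3 - 3 = -6$)
$f{\left(m \right)} = 1 + m$ ($f{\left(m \right)} = 1 + m 1 = 1 + m$)
$Q{\left(s,-11 \right)} f{\left(3 \right)} = - 6 \left(1 + 3\right) = \left(-6\right) 4 = -24$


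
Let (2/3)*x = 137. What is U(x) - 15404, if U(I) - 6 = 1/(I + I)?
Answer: -6328577/411 ≈ -15398.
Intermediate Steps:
x = 411/2 (x = (3/2)*137 = 411/2 ≈ 205.50)
U(I) = 6 + 1/(2*I) (U(I) = 6 + 1/(I + I) = 6 + 1/(2*I))
U(x) - 15404 = (6 + 1/(2*(411/2))) - 15404 = (6 + (½)*(2/411)) - 15404 = (6 + 1/411) - 15404 = 2467/411 - 15404 = -6328577/411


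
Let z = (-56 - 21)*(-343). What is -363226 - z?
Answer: -389637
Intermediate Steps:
z = 26411 (z = -77*(-343) = 26411)
-363226 - z = -363226 - 1*26411 = -363226 - 26411 = -389637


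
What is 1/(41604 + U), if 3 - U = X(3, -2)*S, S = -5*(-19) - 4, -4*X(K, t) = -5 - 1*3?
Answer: 1/41425 ≈ 2.4140e-5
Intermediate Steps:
X(K, t) = 2 (X(K, t) = -(-5 - 1*3)/4 = -(-5 - 3)/4 = -¼*(-8) = 2)
S = 91 (S = 95 - 4 = 91)
U = -179 (U = 3 - 2*91 = 3 - 1*182 = 3 - 182 = -179)
1/(41604 + U) = 1/(41604 - 179) = 1/41425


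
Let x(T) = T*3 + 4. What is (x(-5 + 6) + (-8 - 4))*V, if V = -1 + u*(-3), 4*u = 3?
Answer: 65/4 ≈ 16.250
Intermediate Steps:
u = 3/4 (u = (1/4)*3 = 3/4 ≈ 0.75000)
V = -13/4 (V = -1 + (3/4)*(-3) = -1 - 9/4 = -13/4 ≈ -3.2500)
x(T) = 4 + 3*T (x(T) = 3*T + 4 = 4 + 3*T)
(x(-5 + 6) + (-8 - 4))*V = ((4 + 3*(-5 + 6)) + (-8 - 4))*(-13/4) = ((4 + 3*1) - 12)*(-13/4) = ((4 + 3) - 12)*(-13/4) = (7 - 12)*(-13/4) = -5*(-13/4) = 65/4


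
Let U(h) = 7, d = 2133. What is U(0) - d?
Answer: -2126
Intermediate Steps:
U(0) - d = 7 - 1*2133 = 7 - 2133 = -2126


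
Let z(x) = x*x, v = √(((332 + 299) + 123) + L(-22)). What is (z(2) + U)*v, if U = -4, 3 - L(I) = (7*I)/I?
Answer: 0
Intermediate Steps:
L(I) = -4 (L(I) = 3 - 7*I/I = 3 - 1*7 = 3 - 7 = -4)
v = 5*√30 (v = √(((332 + 299) + 123) - 4) = √((631 + 123) - 4) = √(754 - 4) = √750 = 5*√30 ≈ 27.386)
z(x) = x²
(z(2) + U)*v = (2² - 4)*(5*√30) = (4 - 4)*(5*√30) = 0*(5*√30) = 0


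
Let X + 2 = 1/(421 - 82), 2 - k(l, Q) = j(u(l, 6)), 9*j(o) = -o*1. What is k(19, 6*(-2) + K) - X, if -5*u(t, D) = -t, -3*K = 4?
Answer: 22472/5085 ≈ 4.4193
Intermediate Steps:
K = -4/3 (K = -⅓*4 = -4/3 ≈ -1.3333)
u(t, D) = t/5 (u(t, D) = -(-1)*t/5 = t/5)
j(o) = -o/9 (j(o) = (-o*1)/9 = (-o)/9 = -o/9)
k(l, Q) = 2 + l/45 (k(l, Q) = 2 - (-1)*l/5/9 = 2 - (-1)*l/45 = 2 + l/45)
X = -677/339 (X = -2 + 1/(421 - 82) = -2 + 1/339 = -677/339 ≈ -1.9970)
k(19, 6*(-2) + K) - X = (2 + (1/45)*19) - 1*(-677/339) = (2 + 19/45) + 677/339 = 109/45 + 677/339 = 22472/5085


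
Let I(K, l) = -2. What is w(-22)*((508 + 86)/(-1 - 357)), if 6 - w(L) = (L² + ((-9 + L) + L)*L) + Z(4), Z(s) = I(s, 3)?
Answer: 487674/179 ≈ 2724.4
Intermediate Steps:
Z(s) = -2
w(L) = 8 - L² - L*(-9 + 2*L) (w(L) = 6 - ((L² + ((-9 + L) + L)*L) - 2) = 6 - ((L² + (-9 + 2*L)*L) - 2) = 6 - ((L² + L*(-9 + 2*L)) - 2) = 6 - (-2 + L² + L*(-9 + 2*L)) = 6 + (2 - L² - L*(-9 + 2*L)) = 8 - L² - L*(-9 + 2*L))
w(-22)*((508 + 86)/(-1 - 357)) = (8 - 3*(-22)² + 9*(-22))*((508 + 86)/(-1 - 357)) = (8 - 3*484 - 198)*(594/(-358)) = (8 - 1452 - 198)*(594*(-1/358)) = -1642*(-297/179) = 487674/179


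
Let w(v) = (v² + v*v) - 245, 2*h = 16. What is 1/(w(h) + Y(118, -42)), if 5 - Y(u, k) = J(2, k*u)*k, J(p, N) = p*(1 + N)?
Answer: -1/416332 ≈ -2.4019e-6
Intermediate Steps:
h = 8 (h = (½)*16 = 8)
Y(u, k) = 5 - k*(2 + 2*k*u) (Y(u, k) = 5 - 2*(1 + k*u)*k = 5 - (2 + 2*k*u)*k = 5 - k*(2 + 2*k*u))
w(v) = -245 + 2*v² (w(v) = (v² + v²) - 245 = 2*v² - 245 = -245 + 2*v²)
1/(w(h) + Y(118, -42)) = 1/((-245 + 2*8²) + (5 - 2*(-42)*(1 - 42*118))) = 1/((-245 + 2*64) + (5 - 2*(-42)*(1 - 4956))) = 1/((-245 + 128) + (5 - 2*(-42)*(-4955))) = 1/(-117 + (5 - 416220)) = 1/(-117 - 416215) = 1/(-416332) = -1/416332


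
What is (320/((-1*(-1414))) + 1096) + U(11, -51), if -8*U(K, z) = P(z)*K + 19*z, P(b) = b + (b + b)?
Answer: 2018805/1414 ≈ 1427.7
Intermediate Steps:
P(b) = 3*b (P(b) = b + 2*b = 3*b)
U(K, z) = -19*z/8 - 3*K*z/8 (U(K, z) = -((3*z)*K + 19*z)/8 = -(3*K*z + 19*z)/8 = -(19*z + 3*K*z)/8 = -19*z/8 - 3*K*z/8)
(320/((-1*(-1414))) + 1096) + U(11, -51) = (320/((-1*(-1414))) + 1096) + (⅛)*(-51)*(-19 - 3*11) = (320/1414 + 1096) + (⅛)*(-51)*(-19 - 33) = (320*(1/1414) + 1096) + (⅛)*(-51)*(-52) = (160/707 + 1096) + 663/2 = 775032/707 + 663/2 = 2018805/1414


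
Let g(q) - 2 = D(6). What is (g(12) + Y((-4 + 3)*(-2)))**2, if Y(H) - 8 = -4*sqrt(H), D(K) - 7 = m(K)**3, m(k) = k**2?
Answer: 2178368961 - 373384*sqrt(2) ≈ 2.1778e+9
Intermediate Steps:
D(K) = 7 + K**6 (D(K) = 7 + (K**2)**3 = 7 + K**6)
Y(H) = 8 - 4*sqrt(H)
g(q) = 46665 (g(q) = 2 + (7 + 6**6) = 2 + (7 + 46656) = 2 + 46663 = 46665)
(g(12) + Y((-4 + 3)*(-2)))**2 = (46665 + (8 - 4*sqrt(2)))**2 = (46673 - 4*sqrt(2))**2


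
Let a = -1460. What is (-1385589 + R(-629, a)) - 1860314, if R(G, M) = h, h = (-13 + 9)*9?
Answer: -3245939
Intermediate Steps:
h = -36 (h = -4*9 = -36)
R(G, M) = -36
(-1385589 + R(-629, a)) - 1860314 = (-1385589 - 36) - 1860314 = -1385625 - 1860314 = -3245939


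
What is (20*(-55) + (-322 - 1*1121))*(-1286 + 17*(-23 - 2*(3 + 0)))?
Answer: 4523997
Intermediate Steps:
(20*(-55) + (-322 - 1*1121))*(-1286 + 17*(-23 - 2*(3 + 0))) = (-1100 + (-322 - 1121))*(-1286 + 17*(-23 - 2*3)) = (-1100 - 1443)*(-1286 + 17*(-23 - 6)) = -2543*(-1286 + 17*(-29)) = -2543*(-1286 - 493) = -2543*(-1779) = 4523997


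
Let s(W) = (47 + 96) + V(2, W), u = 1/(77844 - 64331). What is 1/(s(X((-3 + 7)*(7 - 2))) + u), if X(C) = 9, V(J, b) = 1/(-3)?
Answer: 40539/5783567 ≈ 0.0070093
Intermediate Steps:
V(J, b) = -⅓
u = 1/13513 ≈ 7.4003e-5
s(W) = 428/3 (s(W) = (47 + 96) - ⅓ = 143 - ⅓ = 428/3)
1/(s(X((-3 + 7)*(7 - 2))) + u) = 1/(428/3 + 1/13513) = 1/(5783567/40539) = 40539/5783567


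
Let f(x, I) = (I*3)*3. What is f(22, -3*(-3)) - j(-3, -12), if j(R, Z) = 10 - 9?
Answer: 80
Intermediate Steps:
j(R, Z) = 1
f(x, I) = 9*I (f(x, I) = (3*I)*3 = 9*I)
f(22, -3*(-3)) - j(-3, -12) = 9*(-3*(-3)) - 1*1 = 9*9 - 1 = 81 - 1 = 80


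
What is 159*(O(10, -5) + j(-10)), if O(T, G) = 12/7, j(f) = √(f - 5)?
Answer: 1908/7 + 159*I*√15 ≈ 272.57 + 615.8*I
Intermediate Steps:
j(f) = √(-5 + f)
O(T, G) = 12/7 (O(T, G) = 12*(⅐) = 12/7)
159*(O(10, -5) + j(-10)) = 159*(12/7 + √(-5 - 10)) = 159*(12/7 + √(-15)) = 159*(12/7 + I*√15) = 1908/7 + 159*I*√15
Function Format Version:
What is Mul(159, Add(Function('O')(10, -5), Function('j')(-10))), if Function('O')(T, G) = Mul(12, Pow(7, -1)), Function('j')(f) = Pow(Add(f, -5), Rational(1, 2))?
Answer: Add(Rational(1908, 7), Mul(159, I, Pow(15, Rational(1, 2)))) ≈ Add(272.57, Mul(615.80, I))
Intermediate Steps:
Function('j')(f) = Pow(Add(-5, f), Rational(1, 2))
Function('O')(T, G) = Rational(12, 7) (Function('O')(T, G) = Mul(12, Rational(1, 7)) = Rational(12, 7))
Mul(159, Add(Function('O')(10, -5), Function('j')(-10))) = Mul(159, Add(Rational(12, 7), Pow(Add(-5, -10), Rational(1, 2)))) = Mul(159, Add(Rational(12, 7), Pow(-15, Rational(1, 2)))) = Mul(159, Add(Rational(12, 7), Mul(I, Pow(15, Rational(1, 2))))) = Add(Rational(1908, 7), Mul(159, I, Pow(15, Rational(1, 2))))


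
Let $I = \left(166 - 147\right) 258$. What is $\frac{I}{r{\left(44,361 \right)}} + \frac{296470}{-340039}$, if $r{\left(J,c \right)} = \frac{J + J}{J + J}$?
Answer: $\frac{1666574708}{340039} \approx 4901.1$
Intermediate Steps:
$I = 4902$ ($I = 19 \cdot 258 = 4902$)
$r{\left(J,c \right)} = 1$ ($r{\left(J,c \right)} = \frac{2 J}{2 J} = 2 J \frac{1}{2 J} = 1$)
$\frac{I}{r{\left(44,361 \right)}} + \frac{296470}{-340039} = \frac{4902}{1} + \frac{296470}{-340039} = 4902 \cdot 1 + 296470 \left(- \frac{1}{340039}\right) = 4902 - \frac{296470}{340039} = \frac{1666574708}{340039}$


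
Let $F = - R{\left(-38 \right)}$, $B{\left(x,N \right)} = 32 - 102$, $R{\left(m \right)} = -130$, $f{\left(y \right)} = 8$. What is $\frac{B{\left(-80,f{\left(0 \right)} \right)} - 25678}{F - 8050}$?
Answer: $\frac{6437}{1980} \approx 3.251$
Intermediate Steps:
$B{\left(x,N \right)} = -70$ ($B{\left(x,N \right)} = 32 - 102 = -70$)
$F = 130$ ($F = \left(-1\right) \left(-130\right) = 130$)
$\frac{B{\left(-80,f{\left(0 \right)} \right)} - 25678}{F - 8050} = \frac{-70 - 25678}{130 - 8050} = - \frac{25748}{-7920} = \left(-25748\right) \left(- \frac{1}{7920}\right) = \frac{6437}{1980}$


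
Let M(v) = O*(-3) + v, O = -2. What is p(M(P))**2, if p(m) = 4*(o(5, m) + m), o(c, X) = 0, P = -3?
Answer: 144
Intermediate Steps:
M(v) = 6 + v (M(v) = -2*(-3) + v = 6 + v)
p(m) = 4*m (p(m) = 4*(0 + m) = 4*m)
p(M(P))**2 = (4*(6 - 3))**2 = (4*3)**2 = 12**2 = 144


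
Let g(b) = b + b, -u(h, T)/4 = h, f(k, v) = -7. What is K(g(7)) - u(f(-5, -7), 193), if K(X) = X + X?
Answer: 0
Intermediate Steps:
u(h, T) = -4*h
g(b) = 2*b
K(X) = 2*X
K(g(7)) - u(f(-5, -7), 193) = 2*(2*7) - (-4)*(-7) = 2*14 - 1*28 = 28 - 28 = 0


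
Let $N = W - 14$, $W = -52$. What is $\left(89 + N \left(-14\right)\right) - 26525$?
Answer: $-25512$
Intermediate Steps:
$N = -66$ ($N = -52 - 14 = -66$)
$\left(89 + N \left(-14\right)\right) - 26525 = \left(89 - -924\right) - 26525 = \left(89 + 924\right) - 26525 = 1013 - 26525 = -25512$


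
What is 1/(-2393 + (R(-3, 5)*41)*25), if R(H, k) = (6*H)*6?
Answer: -1/113093 ≈ -8.8423e-6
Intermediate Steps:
R(H, k) = 36*H
1/(-2393 + (R(-3, 5)*41)*25) = 1/(-2393 + ((36*(-3))*41)*25) = 1/(-2393 - 108*41*25) = 1/(-2393 - 4428*25) = 1/(-2393 - 110700) = 1/(-113093) = -1/113093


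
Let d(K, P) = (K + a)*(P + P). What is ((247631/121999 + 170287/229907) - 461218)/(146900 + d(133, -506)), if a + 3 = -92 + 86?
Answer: -3234090089095311/150143214169829 ≈ -21.540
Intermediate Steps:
a = -9 (a = -3 + (-92 + 86) = -3 - 6 = -9)
d(K, P) = 2*P*(-9 + K) (d(K, P) = (K - 9)*(P + P) = (-9 + K)*(2*P) = 2*P*(-9 + K))
((247631/121999 + 170287/229907) - 461218)/(146900 + d(133, -506)) = ((247631/121999 + 170287/229907) - 461218)/(146900 + 2*(-506)*(-9 + 133)) = ((247631*(1/121999) + 170287*(1/229907)) - 461218)/(146900 + 2*(-506)*124) = ((247631/121999 + 170287/229907) - 461218)/(146900 - 125488) = (77706944030/28048424093 - 461218)/21412 = -12936360356381244/28048424093*1/21412 = -3234090089095311/150143214169829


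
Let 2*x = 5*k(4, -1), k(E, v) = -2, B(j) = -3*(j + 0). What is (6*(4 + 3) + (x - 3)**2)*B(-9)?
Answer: 2862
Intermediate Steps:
B(j) = -3*j
x = -5 (x = (5*(-2))/2 = (1/2)*(-10) = -5)
(6*(4 + 3) + (x - 3)**2)*B(-9) = (6*(4 + 3) + (-5 - 3)**2)*(-3*(-9)) = (6*7 + (-8)**2)*27 = (42 + 64)*27 = 106*27 = 2862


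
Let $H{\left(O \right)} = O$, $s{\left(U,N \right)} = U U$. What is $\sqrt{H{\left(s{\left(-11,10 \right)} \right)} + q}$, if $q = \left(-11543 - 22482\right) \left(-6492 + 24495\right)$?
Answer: $i \sqrt{612551954} \approx 24750.0 i$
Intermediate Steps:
$s{\left(U,N \right)} = U^{2}$
$q = -612552075$ ($q = \left(-34025\right) 18003 = -612552075$)
$\sqrt{H{\left(s{\left(-11,10 \right)} \right)} + q} = \sqrt{\left(-11\right)^{2} - 612552075} = \sqrt{121 - 612552075} = \sqrt{-612551954} = i \sqrt{612551954}$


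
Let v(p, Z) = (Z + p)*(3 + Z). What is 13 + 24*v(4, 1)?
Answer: 493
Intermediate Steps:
v(p, Z) = (3 + Z)*(Z + p)
13 + 24*v(4, 1) = 13 + 24*(1² + 3*1 + 3*4 + 1*4) = 13 + 24*(1 + 3 + 12 + 4) = 13 + 24*20 = 13 + 480 = 493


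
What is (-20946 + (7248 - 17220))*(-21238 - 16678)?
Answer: 1172286888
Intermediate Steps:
(-20946 + (7248 - 17220))*(-21238 - 16678) = (-20946 - 9972)*(-37916) = -30918*(-37916) = 1172286888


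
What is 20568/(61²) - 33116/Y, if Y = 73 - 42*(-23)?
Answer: -101854484/3866119 ≈ -26.345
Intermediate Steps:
Y = 1039 (Y = 73 + 966 = 1039)
20568/(61²) - 33116/Y = 20568/(61²) - 33116/1039 = 20568/3721 - 33116*1/1039 = 20568*(1/3721) - 33116/1039 = 20568/3721 - 33116/1039 = -101854484/3866119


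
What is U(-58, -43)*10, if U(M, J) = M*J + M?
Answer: 24360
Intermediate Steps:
U(M, J) = M + J*M (U(M, J) = J*M + M = M + J*M)
U(-58, -43)*10 = -58*(1 - 43)*10 = -58*(-42)*10 = 2436*10 = 24360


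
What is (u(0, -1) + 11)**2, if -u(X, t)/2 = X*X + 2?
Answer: 49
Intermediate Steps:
u(X, t) = -4 - 2*X**2 (u(X, t) = -2*(X*X + 2) = -2*(X**2 + 2) = -2*(2 + X**2) = -4 - 2*X**2)
(u(0, -1) + 11)**2 = ((-4 - 2*0**2) + 11)**2 = ((-4 - 2*0) + 11)**2 = ((-4 + 0) + 11)**2 = (-4 + 11)**2 = 7**2 = 49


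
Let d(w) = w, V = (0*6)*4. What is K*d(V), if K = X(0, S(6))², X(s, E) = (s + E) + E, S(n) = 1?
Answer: 0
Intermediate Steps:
X(s, E) = s + 2*E (X(s, E) = (E + s) + E = s + 2*E)
V = 0 (V = 0*4 = 0)
K = 4 (K = (0 + 2*1)² = (0 + 2)² = 2² = 4)
K*d(V) = 4*0 = 0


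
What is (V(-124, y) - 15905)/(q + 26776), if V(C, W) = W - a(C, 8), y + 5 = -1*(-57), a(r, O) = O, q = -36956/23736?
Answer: -94119174/158879545 ≈ -0.59239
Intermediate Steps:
q = -9239/5934 (q = -36956*1/23736 = -9239/5934 ≈ -1.5570)
y = 52 (y = -5 - 1*(-57) = -5 + 57 = 52)
V(C, W) = -8 + W (V(C, W) = W - 1*8 = W - 8 = -8 + W)
(V(-124, y) - 15905)/(q + 26776) = ((-8 + 52) - 15905)/(-9239/5934 + 26776) = (44 - 15905)/(158879545/5934) = -15861*5934/158879545 = -94119174/158879545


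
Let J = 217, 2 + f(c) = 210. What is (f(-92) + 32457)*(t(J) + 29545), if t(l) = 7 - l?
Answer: 958227775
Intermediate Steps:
f(c) = 208 (f(c) = -2 + 210 = 208)
(f(-92) + 32457)*(t(J) + 29545) = (208 + 32457)*((7 - 1*217) + 29545) = 32665*((7 - 217) + 29545) = 32665*(-210 + 29545) = 32665*29335 = 958227775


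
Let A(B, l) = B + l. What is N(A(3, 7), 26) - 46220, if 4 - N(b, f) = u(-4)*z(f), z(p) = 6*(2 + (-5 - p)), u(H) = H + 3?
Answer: -46390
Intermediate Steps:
u(H) = 3 + H
z(p) = -18 - 6*p (z(p) = 6*(-3 - p) = -18 - 6*p)
N(b, f) = -14 - 6*f (N(b, f) = 4 - (3 - 4)*(-18 - 6*f) = 4 - (-1)*(-18 - 6*f) = 4 - (18 + 6*f) = 4 + (-18 - 6*f) = -14 - 6*f)
N(A(3, 7), 26) - 46220 = (-14 - 6*26) - 46220 = (-14 - 156) - 46220 = -170 - 46220 = -46390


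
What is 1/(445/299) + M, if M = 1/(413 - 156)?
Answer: 77288/114365 ≈ 0.67580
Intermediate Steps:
M = 1/257 ≈ 0.0038911
1/(445/299) + M = 1/(445/299) + 1/257 = 299/445 + 1/257 = 77288/114365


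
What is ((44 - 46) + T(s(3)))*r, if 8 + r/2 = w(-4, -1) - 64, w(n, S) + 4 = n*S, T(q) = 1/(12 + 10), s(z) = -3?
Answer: 3096/11 ≈ 281.45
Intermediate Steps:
T(q) = 1/22
w(n, S) = -4 + S*n (w(n, S) = -4 + n*S = -4 + S*n)
r = -144 (r = -16 + 2*((-4 - 1*(-4)) - 64) = -16 + 2*((-4 + 4) - 64) = -16 + 2*(0 - 64) = -16 + 2*(-64) = -16 - 128 = -144)
((44 - 46) + T(s(3)))*r = ((44 - 46) + 1/22)*(-144) = (-2 + 1/22)*(-144) = -43/22*(-144) = 3096/11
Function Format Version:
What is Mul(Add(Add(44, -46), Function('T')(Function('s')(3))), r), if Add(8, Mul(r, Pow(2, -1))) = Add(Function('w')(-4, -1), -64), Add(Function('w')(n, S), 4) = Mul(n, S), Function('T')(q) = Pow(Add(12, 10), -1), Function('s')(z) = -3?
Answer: Rational(3096, 11) ≈ 281.45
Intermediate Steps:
Function('T')(q) = Rational(1, 22) (Function('T')(q) = Pow(22, -1) = Rational(1, 22))
Function('w')(n, S) = Add(-4, Mul(S, n)) (Function('w')(n, S) = Add(-4, Mul(n, S)) = Add(-4, Mul(S, n)))
r = -144 (r = Add(-16, Mul(2, Add(Add(-4, Mul(-1, -4)), -64))) = Add(-16, Mul(2, Add(Add(-4, 4), -64))) = Add(-16, Mul(2, Add(0, -64))) = Add(-16, Mul(2, -64)) = Add(-16, -128) = -144)
Mul(Add(Add(44, -46), Function('T')(Function('s')(3))), r) = Mul(Add(Add(44, -46), Rational(1, 22)), -144) = Mul(Add(-2, Rational(1, 22)), -144) = Mul(Rational(-43, 22), -144) = Rational(3096, 11)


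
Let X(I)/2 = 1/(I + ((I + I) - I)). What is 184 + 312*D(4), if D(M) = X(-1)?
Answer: -128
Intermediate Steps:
X(I) = 1/I (X(I) = 2/(I + ((I + I) - I)) = 2/(I + (2*I - I)) = 2/(I + I) = 2/((2*I)) = 2*(1/(2*I)) = 1/I)
D(M) = -1 (D(M) = 1/(-1) = -1)
184 + 312*D(4) = 184 + 312*(-1) = 184 - 312 = -128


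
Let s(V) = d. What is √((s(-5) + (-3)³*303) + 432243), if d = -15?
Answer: √424047 ≈ 651.19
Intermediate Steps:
s(V) = -15
√((s(-5) + (-3)³*303) + 432243) = √((-15 + (-3)³*303) + 432243) = √((-15 - 27*303) + 432243) = √((-15 - 8181) + 432243) = √(-8196 + 432243) = √424047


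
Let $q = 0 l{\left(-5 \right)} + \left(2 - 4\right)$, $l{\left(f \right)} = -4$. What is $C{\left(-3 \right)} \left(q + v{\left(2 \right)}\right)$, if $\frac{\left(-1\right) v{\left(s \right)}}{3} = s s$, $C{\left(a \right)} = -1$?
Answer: $14$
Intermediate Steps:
$q = -2$ ($q = 0 \left(-4\right) + \left(2 - 4\right) = 0 + \left(2 - 4\right) = 0 - 2 = -2$)
$v{\left(s \right)} = - 3 s^{2}$ ($v{\left(s \right)} = - 3 s s = - 3 s^{2}$)
$C{\left(-3 \right)} \left(q + v{\left(2 \right)}\right) = - (-2 - 3 \cdot 2^{2}) = - (-2 - 12) = \left(-1\right) \left(-14\right) = 14$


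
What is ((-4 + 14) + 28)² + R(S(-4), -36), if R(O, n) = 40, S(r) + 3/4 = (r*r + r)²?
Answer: 1484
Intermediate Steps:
S(r) = -¾ + (r + r²)² (S(r) = -¾ + (r*r + r)² = -¾ + (r² + r)² = -¾ + (r + r²)²)
((-4 + 14) + 28)² + R(S(-4), -36) = ((-4 + 14) + 28)² + 40 = (10 + 28)² + 40 = 38² + 40 = 1444 + 40 = 1484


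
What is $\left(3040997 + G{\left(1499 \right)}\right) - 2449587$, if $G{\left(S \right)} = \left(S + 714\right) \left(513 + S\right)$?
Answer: $5043966$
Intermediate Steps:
$G{\left(S \right)} = \left(513 + S\right) \left(714 + S\right)$ ($G{\left(S \right)} = \left(714 + S\right) \left(513 + S\right) = \left(513 + S\right) \left(714 + S\right)$)
$\left(3040997 + G{\left(1499 \right)}\right) - 2449587 = \left(3040997 + \left(366282 + 1499^{2} + 1227 \cdot 1499\right)\right) - 2449587 = \left(3040997 + \left(366282 + 2247001 + 1839273\right)\right) - 2449587 = \left(3040997 + 4452556\right) - 2449587 = 7493553 - 2449587 = 5043966$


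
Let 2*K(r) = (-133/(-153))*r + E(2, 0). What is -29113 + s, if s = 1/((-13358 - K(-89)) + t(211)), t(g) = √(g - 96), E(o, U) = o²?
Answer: -483753208803673195/16616398432189 - 93636*√115/16616398432189 ≈ -29113.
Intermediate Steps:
K(r) = 2 + 133*r/306 (K(r) = ((-133/(-153))*r + 2²)/2 = ((-133*(-1/153))*r + 4)/2 = (133*r/153 + 4)/2 = (4 + 133*r/153)/2 = 2 + 133*r/306)
t(g) = √(-96 + g)
s = 1/(-4076323/306 + √115) (s = 1/((-13358 - (2 + (133/306)*(-89))) + √(-96 + 211)) = 1/((-13358 - (2 - 11837/306)) + √115) = 1/((-13358 - 1*(-11225/306)) + √115) = 1/((-13358 + 11225/306) + √115) = 1/(-4076323/306 + √115) ≈ -7.5128e-5)
-29113 + s = -29113 + (-1247354838/16616398432189 - 93636*√115/16616398432189) = -483753208803673195/16616398432189 - 93636*√115/16616398432189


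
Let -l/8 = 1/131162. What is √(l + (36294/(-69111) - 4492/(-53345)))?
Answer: I*√2864464173850911552285079890/80593065717465 ≈ 0.66409*I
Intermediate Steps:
l = -4/65581 (l = -8/131162 = -8*1/131162 = -4/65581 ≈ -6.0993e-5)
√(l + (36294/(-69111) - 4492/(-53345))) = √(-4/65581 + (36294/(-69111) - 4492/(-53345))) = √(-4/65581 + (36294*(-1/69111) - 4492*(-1/53345))) = √(-4/65581 + (-12098/23037 + 4492/53345)) = √(-4/65581 - 541885606/1228908765) = √(-35542315562146/80593065717465) = I*√2864464173850911552285079890/80593065717465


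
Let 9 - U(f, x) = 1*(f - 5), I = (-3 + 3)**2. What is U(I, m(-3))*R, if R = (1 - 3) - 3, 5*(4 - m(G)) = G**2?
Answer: -70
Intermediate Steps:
m(G) = 4 - G**2/5
R = -5 (R = -2 - 3 = -5)
I = 0 (I = 0**2 = 0)
U(f, x) = 14 - f (U(f, x) = 9 - (f - 5) = 9 - (-5 + f) = 9 + (5 - f) = 14 - f)
U(I, m(-3))*R = (14 - 1*0)*(-5) = (14 + 0)*(-5) = 14*(-5) = -70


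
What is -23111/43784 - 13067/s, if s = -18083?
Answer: 11862255/60903544 ≈ 0.19477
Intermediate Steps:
-23111/43784 - 13067/s = -23111/43784 - 13067/(-18083) = -23111*1/43784 - 13067*(-1/18083) = -23111/43784 + 13067/18083 = 11862255/60903544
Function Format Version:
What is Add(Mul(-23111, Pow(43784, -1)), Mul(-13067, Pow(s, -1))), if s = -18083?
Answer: Rational(11862255, 60903544) ≈ 0.19477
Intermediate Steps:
Add(Mul(-23111, Pow(43784, -1)), Mul(-13067, Pow(s, -1))) = Add(Mul(-23111, Pow(43784, -1)), Mul(-13067, Pow(-18083, -1))) = Add(Mul(-23111, Rational(1, 43784)), Mul(-13067, Rational(-1, 18083))) = Add(Rational(-23111, 43784), Rational(13067, 18083)) = Rational(11862255, 60903544)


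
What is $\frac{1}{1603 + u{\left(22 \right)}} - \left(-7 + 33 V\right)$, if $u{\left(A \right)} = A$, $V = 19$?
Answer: $- \frac{1007499}{1625} \approx -620.0$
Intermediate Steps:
$\frac{1}{1603 + u{\left(22 \right)}} - \left(-7 + 33 V\right) = \frac{1}{1603 + 22} + \left(\left(-33\right) 19 + 7\right) = \frac{1}{1625} + \left(-627 + 7\right) = \frac{1}{1625} - 620 = - \frac{1007499}{1625}$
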